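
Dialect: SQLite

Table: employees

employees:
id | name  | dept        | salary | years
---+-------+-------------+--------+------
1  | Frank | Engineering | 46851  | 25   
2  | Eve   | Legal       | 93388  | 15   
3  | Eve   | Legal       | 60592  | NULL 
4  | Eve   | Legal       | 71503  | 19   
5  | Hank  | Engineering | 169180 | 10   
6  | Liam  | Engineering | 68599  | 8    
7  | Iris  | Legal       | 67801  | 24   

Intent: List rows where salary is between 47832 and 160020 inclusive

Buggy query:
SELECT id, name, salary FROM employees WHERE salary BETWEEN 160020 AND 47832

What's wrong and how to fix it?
Bug: BETWEEN expects the lower bound first; with 160020 AND 47832 the range is empty

Fix: Swap the bounds so the smaller value comes first

Corrected query:
SELECT id, name, salary FROM employees WHERE salary BETWEEN 47832 AND 160020

Result:
id | name | salary
---+------+-------
2  | Eve  | 93388 
3  | Eve  | 60592 
4  | Eve  | 71503 
6  | Liam | 68599 
7  | Iris | 67801 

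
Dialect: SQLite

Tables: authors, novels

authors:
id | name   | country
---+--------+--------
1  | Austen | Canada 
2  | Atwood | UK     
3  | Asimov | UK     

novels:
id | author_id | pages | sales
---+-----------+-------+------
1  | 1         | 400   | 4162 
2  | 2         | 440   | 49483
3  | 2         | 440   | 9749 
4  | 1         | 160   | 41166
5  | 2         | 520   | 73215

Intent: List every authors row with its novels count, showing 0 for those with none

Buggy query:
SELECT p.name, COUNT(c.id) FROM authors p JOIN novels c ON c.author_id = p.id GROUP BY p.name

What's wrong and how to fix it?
Bug: INNER JOIN drops authors rows that have no matching novels rows

Fix: Use LEFT JOIN so parents without children still appear (COUNT(c.id) gives 0)

Corrected query:
SELECT p.name, COUNT(c.id) FROM authors p LEFT JOIN novels c ON c.author_id = p.id GROUP BY p.name

Result:
name   | COUNT(c.id)
-------+------------
Asimov | 0          
Atwood | 3          
Austen | 2          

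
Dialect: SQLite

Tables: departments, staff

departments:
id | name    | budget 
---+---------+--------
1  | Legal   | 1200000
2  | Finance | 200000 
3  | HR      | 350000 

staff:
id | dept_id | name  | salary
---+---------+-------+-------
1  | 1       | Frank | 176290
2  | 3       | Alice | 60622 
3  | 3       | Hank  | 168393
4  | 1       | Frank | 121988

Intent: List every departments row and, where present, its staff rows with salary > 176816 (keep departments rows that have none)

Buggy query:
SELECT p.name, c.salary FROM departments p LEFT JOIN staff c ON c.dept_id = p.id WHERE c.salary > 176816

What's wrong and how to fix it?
Bug: A WHERE condition on the right-hand table after LEFT JOIN drops unmatched parents

Fix: Put 'c.salary > 176816' in the JOIN's ON clause instead of WHERE

Corrected query:
SELECT p.name, c.salary FROM departments p LEFT JOIN staff c ON c.dept_id = p.id AND c.salary > 176816

Result:
name    | salary
--------+-------
Legal   | NULL  
Finance | NULL  
HR      | NULL  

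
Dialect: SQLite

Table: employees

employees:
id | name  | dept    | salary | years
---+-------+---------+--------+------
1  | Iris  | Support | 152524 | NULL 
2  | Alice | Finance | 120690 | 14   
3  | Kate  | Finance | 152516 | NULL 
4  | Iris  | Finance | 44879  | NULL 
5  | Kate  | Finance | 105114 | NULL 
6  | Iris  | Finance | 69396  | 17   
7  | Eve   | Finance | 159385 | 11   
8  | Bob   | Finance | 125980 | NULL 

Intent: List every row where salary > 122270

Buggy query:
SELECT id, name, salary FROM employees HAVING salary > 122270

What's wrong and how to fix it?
Bug: This is a non-aggregate query (no GROUP BY, no aggregates), so in SQLite the HAVING clause is invalid here; a row-level condition belongs in WHERE

Fix: Use WHERE for row-level filtering

Corrected query:
SELECT id, name, salary FROM employees WHERE salary > 122270

Result:
id | name | salary
---+------+-------
1  | Iris | 152524
3  | Kate | 152516
7  | Eve  | 159385
8  | Bob  | 125980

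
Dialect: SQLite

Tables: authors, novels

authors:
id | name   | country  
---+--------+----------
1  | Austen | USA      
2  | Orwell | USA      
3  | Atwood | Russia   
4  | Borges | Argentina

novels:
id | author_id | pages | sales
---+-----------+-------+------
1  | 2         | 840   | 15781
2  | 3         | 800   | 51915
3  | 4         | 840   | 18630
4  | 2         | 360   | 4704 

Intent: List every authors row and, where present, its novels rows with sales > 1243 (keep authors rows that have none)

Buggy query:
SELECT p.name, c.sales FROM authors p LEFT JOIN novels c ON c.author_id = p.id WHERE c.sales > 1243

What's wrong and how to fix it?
Bug: Filtering c.sales in WHERE discards the NULL rows produced by LEFT JOIN, turning it into an inner join

Fix: Put 'c.sales > 1243' in the JOIN's ON clause instead of WHERE

Corrected query:
SELECT p.name, c.sales FROM authors p LEFT JOIN novels c ON c.author_id = p.id AND c.sales > 1243

Result:
name   | sales
-------+------
Austen | NULL 
Orwell | 4704 
Orwell | 15781
Atwood | 51915
Borges | 18630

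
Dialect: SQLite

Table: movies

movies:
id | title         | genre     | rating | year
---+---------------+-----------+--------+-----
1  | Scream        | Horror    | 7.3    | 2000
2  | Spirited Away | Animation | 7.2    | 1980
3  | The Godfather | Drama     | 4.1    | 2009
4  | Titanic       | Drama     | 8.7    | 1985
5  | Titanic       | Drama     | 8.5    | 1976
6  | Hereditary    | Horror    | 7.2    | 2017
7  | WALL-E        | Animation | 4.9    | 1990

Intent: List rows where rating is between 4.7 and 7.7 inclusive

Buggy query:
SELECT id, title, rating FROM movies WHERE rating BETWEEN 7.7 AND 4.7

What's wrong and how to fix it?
Bug: The bounds are reversed; BETWEEN a AND b requires a <= b to match anything

Fix: Write BETWEEN 4.7 AND 7.7

Corrected query:
SELECT id, title, rating FROM movies WHERE rating BETWEEN 4.7 AND 7.7

Result:
id | title         | rating
---+---------------+-------
1  | Scream        | 7.3   
2  | Spirited Away | 7.2   
6  | Hereditary    | 7.2   
7  | WALL-E        | 4.9   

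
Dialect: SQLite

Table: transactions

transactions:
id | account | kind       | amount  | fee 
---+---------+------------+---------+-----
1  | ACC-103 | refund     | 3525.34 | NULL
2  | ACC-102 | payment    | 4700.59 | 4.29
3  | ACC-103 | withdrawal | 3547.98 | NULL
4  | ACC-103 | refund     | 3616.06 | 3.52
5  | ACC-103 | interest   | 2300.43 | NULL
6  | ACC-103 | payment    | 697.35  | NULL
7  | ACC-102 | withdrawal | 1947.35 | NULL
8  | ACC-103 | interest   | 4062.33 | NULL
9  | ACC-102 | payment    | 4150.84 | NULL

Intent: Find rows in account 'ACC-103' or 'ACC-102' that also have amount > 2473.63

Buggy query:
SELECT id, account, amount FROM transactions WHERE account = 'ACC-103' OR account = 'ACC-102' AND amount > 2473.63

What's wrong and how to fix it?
Bug: AND binds tighter than OR, so this parses as account = 'ACC-103' OR (account = 'ACC-102' AND amount > 2473.63)

Fix: Group the OR with parentheses (or use IN), then AND the threshold

Corrected query:
SELECT id, account, amount FROM transactions WHERE (account = 'ACC-103' OR account = 'ACC-102') AND amount > 2473.63

Result:
id | account | amount 
---+---------+--------
1  | ACC-103 | 3525.34
2  | ACC-102 | 4700.59
3  | ACC-103 | 3547.98
4  | ACC-103 | 3616.06
8  | ACC-103 | 4062.33
9  | ACC-102 | 4150.84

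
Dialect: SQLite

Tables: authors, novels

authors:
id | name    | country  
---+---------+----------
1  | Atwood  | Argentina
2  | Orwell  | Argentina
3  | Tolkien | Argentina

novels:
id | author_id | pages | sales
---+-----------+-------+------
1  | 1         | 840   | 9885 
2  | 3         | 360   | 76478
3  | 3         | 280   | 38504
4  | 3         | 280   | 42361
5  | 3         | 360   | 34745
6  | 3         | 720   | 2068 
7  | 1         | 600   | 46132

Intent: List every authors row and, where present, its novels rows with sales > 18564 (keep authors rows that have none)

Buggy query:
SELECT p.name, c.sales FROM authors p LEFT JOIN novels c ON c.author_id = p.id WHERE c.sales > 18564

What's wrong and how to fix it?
Bug: A WHERE condition on the right-hand table after LEFT JOIN drops unmatched parents

Fix: Move the right-table condition into the ON clause so unmatched parents are kept

Corrected query:
SELECT p.name, c.sales FROM authors p LEFT JOIN novels c ON c.author_id = p.id AND c.sales > 18564

Result:
name    | sales
--------+------
Atwood  | 46132
Orwell  | NULL 
Tolkien | 34745
Tolkien | 38504
Tolkien | 42361
Tolkien | 76478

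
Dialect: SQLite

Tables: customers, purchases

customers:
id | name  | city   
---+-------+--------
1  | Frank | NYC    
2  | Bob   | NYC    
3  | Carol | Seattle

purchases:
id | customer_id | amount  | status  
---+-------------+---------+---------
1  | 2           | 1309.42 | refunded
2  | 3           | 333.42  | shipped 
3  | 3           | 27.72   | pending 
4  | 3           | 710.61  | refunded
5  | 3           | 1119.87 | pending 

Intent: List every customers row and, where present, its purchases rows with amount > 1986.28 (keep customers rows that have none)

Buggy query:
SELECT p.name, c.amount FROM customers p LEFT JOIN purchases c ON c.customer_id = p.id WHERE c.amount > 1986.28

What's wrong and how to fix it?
Bug: A WHERE condition on the right-hand table after LEFT JOIN drops unmatched parents

Fix: Put 'c.amount > 1986.28' in the JOIN's ON clause instead of WHERE

Corrected query:
SELECT p.name, c.amount FROM customers p LEFT JOIN purchases c ON c.customer_id = p.id AND c.amount > 1986.28

Result:
name  | amount
------+-------
Frank | NULL  
Bob   | NULL  
Carol | NULL  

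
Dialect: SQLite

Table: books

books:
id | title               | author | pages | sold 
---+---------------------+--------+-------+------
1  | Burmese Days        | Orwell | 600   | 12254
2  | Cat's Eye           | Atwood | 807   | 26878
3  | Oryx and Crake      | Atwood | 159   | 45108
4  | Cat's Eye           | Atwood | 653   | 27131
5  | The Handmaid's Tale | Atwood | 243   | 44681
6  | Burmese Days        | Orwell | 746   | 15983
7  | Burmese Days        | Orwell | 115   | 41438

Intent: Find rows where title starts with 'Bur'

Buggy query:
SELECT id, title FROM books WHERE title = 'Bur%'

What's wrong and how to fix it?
Bug: Wildcards only work with LIKE; '=' treats '%' as a literal character

Fix: Use LIKE for wildcard pattern matching

Corrected query:
SELECT id, title FROM books WHERE title LIKE 'Bur%'

Result:
id | title       
---+-------------
1  | Burmese Days
6  | Burmese Days
7  | Burmese Days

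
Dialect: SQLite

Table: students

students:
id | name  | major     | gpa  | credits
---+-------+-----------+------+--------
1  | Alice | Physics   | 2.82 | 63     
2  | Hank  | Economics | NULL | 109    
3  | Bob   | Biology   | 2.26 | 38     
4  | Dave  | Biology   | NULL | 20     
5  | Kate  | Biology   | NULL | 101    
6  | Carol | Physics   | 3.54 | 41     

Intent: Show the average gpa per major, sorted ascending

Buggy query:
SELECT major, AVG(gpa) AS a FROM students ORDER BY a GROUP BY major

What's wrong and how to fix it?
Bug: GROUP BY must precede ORDER BY

Fix: Move ORDER BY to the end, after GROUP BY

Corrected query:
SELECT major, AVG(gpa) AS a FROM students GROUP BY major ORDER BY a

Result:
major     | a   
----------+-----
Economics | NULL
Biology   | 2.26
Physics   | 3.18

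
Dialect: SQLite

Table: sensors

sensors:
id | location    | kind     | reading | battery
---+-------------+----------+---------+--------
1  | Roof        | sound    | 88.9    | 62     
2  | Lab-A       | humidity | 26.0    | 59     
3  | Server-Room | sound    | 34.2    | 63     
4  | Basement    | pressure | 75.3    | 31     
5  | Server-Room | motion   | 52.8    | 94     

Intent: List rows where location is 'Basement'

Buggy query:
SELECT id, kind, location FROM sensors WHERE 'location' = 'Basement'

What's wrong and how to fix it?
Bug: Single quotes denote string literals in SQL; the column name is being compared as a constant string

Fix: Remove the quotes around the column name (or use double quotes for an identifier)

Corrected query:
SELECT id, kind, location FROM sensors WHERE location = 'Basement'

Result:
id | kind     | location
---+----------+---------
4  | pressure | Basement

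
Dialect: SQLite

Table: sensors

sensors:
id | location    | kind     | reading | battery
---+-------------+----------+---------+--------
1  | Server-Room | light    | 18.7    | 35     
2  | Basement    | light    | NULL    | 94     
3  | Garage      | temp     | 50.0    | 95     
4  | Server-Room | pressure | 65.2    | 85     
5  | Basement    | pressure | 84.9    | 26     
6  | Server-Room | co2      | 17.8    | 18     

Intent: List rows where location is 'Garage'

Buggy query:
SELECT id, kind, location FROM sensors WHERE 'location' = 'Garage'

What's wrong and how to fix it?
Bug: Single quotes denote string literals in SQL; the column name is being compared as a constant string

Fix: Reference the column as location without single quotes

Corrected query:
SELECT id, kind, location FROM sensors WHERE location = 'Garage'

Result:
id | kind | location
---+------+---------
3  | temp | Garage  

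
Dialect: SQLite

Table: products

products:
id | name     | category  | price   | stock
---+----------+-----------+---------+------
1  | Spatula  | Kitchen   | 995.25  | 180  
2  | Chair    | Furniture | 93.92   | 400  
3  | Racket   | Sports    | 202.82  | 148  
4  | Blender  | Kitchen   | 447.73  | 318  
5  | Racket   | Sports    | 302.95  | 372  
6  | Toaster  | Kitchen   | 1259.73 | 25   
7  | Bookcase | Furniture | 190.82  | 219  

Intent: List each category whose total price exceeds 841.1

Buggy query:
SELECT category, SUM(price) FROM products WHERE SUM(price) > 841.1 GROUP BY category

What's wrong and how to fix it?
Bug: WHERE runs before GROUP BY, so aggregates aren't available there

Fix: Move the aggregate condition to a HAVING clause

Corrected query:
SELECT category, SUM(price) FROM products GROUP BY category HAVING SUM(price) > 841.1

Result:
category | SUM(price)
---------+-----------
Kitchen  | 2702.71   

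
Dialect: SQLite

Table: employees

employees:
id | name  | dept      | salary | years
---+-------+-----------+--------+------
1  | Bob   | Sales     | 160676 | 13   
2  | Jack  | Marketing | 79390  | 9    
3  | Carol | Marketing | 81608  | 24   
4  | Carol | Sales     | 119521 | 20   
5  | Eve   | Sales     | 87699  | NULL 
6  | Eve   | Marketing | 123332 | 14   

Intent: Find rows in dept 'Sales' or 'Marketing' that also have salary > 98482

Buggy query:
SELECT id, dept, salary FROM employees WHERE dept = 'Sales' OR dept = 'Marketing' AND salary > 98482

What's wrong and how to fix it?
Bug: AND binds tighter than OR, so this parses as dept = 'Sales' OR (dept = 'Marketing' AND salary > 98482)

Fix: Add parentheses around the OR so the AND applies to both alternatives

Corrected query:
SELECT id, dept, salary FROM employees WHERE (dept = 'Sales' OR dept = 'Marketing') AND salary > 98482

Result:
id | dept      | salary
---+-----------+-------
1  | Sales     | 160676
4  | Sales     | 119521
6  | Marketing | 123332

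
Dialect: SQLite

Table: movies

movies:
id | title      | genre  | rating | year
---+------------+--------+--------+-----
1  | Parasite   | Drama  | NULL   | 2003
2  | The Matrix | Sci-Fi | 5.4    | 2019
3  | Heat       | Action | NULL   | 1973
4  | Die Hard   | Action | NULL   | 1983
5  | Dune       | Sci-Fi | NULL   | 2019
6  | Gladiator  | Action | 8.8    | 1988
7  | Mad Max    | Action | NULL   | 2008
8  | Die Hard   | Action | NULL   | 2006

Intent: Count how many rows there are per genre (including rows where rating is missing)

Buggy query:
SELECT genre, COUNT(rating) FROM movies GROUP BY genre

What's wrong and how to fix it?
Bug: COUNT(rating) skips NULLs, so groups with missing rating are undercounted

Fix: Use COUNT(*) to count all rows regardless of NULL

Corrected query:
SELECT genre, COUNT(*) FROM movies GROUP BY genre

Result:
genre  | COUNT(*)
-------+---------
Action | 5       
Drama  | 1       
Sci-Fi | 2       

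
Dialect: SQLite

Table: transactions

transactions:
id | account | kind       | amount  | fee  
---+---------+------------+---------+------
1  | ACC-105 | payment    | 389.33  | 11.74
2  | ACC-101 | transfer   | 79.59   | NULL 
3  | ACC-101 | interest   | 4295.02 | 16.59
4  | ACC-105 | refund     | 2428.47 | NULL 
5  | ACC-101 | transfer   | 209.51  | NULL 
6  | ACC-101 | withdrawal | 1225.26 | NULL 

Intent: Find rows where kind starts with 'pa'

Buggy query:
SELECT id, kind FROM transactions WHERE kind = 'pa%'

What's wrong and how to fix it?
Bug: Wildcards only work with LIKE; '=' treats '%' as a literal character

Fix: Use LIKE for wildcard pattern matching

Corrected query:
SELECT id, kind FROM transactions WHERE kind LIKE 'pa%'

Result:
id | kind   
---+--------
1  | payment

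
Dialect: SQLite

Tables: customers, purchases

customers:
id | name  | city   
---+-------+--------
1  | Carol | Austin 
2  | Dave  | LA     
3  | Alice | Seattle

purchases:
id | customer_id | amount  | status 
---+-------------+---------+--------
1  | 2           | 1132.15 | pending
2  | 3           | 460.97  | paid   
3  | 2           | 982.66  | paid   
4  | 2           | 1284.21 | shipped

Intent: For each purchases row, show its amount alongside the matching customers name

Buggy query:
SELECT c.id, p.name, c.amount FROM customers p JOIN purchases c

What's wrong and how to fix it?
Bug: JOIN with no ON clause produces a cartesian product; every purchases row pairs with every customers row

Fix: Add ON c.customer_id = p.id to the JOIN

Corrected query:
SELECT c.id, p.name, c.amount FROM customers p JOIN purchases c ON c.customer_id = p.id

Result:
id | name  | amount 
---+-------+--------
1  | Dave  | 1132.15
2  | Alice | 460.97 
3  | Dave  | 982.66 
4  | Dave  | 1284.21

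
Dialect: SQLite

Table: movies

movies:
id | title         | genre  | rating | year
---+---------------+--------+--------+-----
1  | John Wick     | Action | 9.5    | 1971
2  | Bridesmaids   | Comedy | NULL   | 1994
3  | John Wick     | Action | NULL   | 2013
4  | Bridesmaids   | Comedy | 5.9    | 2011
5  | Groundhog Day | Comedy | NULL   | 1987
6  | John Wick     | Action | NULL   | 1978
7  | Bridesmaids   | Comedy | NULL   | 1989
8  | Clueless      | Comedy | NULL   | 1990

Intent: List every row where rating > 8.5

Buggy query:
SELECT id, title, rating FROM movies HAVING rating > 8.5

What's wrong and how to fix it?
Bug: This is a non-aggregate query (no GROUP BY, no aggregates), so in SQLite the HAVING clause is invalid here; a row-level condition belongs in WHERE

Fix: Replace HAVING with WHERE since the condition applies to individual rows

Corrected query:
SELECT id, title, rating FROM movies WHERE rating > 8.5

Result:
id | title     | rating
---+-----------+-------
1  | John Wick | 9.5   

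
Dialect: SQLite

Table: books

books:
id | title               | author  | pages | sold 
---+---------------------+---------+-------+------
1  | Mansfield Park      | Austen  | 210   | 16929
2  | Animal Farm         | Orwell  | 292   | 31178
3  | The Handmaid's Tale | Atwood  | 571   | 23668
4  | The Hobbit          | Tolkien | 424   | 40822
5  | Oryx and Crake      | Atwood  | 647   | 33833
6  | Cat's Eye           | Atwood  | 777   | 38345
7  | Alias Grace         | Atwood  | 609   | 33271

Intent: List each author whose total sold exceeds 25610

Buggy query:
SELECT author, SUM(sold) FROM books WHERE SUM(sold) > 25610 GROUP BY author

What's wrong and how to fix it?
Bug: WHERE runs before GROUP BY, so aggregates aren't available there

Fix: Use HAVING (which filters groups after aggregation) instead of WHERE

Corrected query:
SELECT author, SUM(sold) FROM books GROUP BY author HAVING SUM(sold) > 25610

Result:
author  | SUM(sold)
--------+----------
Atwood  | 129117   
Orwell  | 31178    
Tolkien | 40822    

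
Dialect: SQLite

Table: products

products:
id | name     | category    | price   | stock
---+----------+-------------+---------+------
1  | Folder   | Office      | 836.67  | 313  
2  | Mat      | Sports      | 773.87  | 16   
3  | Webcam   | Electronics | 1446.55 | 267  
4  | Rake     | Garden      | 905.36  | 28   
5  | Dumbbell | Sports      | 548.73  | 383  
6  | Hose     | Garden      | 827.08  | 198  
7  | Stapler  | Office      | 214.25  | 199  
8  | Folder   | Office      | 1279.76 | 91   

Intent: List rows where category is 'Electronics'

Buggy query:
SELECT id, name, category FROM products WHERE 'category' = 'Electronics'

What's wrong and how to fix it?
Bug: Single quotes denote string literals in SQL; the column name is being compared as a constant string

Fix: Remove the quotes around the column name (or use double quotes for an identifier)

Corrected query:
SELECT id, name, category FROM products WHERE category = 'Electronics'

Result:
id | name   | category   
---+--------+------------
3  | Webcam | Electronics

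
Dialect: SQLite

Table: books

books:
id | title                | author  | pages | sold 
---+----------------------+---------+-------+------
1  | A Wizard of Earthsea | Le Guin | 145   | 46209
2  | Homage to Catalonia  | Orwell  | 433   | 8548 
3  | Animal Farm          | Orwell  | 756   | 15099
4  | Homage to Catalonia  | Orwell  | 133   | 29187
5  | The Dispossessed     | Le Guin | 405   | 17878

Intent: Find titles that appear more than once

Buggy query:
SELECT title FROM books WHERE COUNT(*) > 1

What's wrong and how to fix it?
Bug: WHERE can't reference COUNT(*); aggregates are computed after WHERE

Fix: Group first, then use HAVING for the count condition

Corrected query:
SELECT title FROM books GROUP BY title HAVING COUNT(*) > 1

Result:
title              
-------------------
Homage to Catalonia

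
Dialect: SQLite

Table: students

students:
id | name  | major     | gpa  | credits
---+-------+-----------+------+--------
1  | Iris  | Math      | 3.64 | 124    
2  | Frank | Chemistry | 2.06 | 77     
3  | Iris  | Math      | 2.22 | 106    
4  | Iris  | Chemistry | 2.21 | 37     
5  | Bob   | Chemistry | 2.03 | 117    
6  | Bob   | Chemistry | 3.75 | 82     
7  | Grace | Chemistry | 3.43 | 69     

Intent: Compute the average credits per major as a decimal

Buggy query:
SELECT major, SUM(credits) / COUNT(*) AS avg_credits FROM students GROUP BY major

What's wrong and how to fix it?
Bug: Both operands are integers, so '/' performs integer division and truncates

Fix: Cast one side to REAL so the division keeps the fractional part

Corrected query:
SELECT major, SUM(credits) * 1.0 / COUNT(*) AS avg_credits FROM students GROUP BY major

Result:
major     | avg_credits
----------+------------
Chemistry | 76.4       
Math      | 115        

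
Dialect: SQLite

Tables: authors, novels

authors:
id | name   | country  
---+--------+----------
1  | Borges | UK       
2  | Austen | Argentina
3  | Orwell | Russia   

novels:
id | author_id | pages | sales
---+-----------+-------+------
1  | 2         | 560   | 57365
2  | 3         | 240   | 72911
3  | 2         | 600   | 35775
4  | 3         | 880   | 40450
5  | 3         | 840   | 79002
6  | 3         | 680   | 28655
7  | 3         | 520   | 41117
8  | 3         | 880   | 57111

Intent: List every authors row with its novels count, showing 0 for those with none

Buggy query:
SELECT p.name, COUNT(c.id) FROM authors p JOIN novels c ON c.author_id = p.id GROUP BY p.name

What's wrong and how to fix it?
Bug: An inner join excludes parents with zero children

Fix: Switch to LEFT JOIN to retain unmatched parent rows

Corrected query:
SELECT p.name, COUNT(c.id) FROM authors p LEFT JOIN novels c ON c.author_id = p.id GROUP BY p.name

Result:
name   | COUNT(c.id)
-------+------------
Austen | 2          
Borges | 0          
Orwell | 6          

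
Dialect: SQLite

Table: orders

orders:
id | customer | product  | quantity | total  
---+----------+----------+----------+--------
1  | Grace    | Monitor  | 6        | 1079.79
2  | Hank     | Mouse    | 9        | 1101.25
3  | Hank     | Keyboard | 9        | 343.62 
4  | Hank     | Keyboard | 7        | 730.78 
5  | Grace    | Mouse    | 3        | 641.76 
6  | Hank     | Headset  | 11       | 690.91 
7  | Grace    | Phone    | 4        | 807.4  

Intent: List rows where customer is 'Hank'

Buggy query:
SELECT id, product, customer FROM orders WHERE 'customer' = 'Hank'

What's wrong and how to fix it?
Bug: 'customer' in single quotes is a string literal, not the column; the comparison is literal-vs-literal and never true

Fix: Reference the column as customer without single quotes

Corrected query:
SELECT id, product, customer FROM orders WHERE customer = 'Hank'

Result:
id | product  | customer
---+----------+---------
2  | Mouse    | Hank    
3  | Keyboard | Hank    
4  | Keyboard | Hank    
6  | Headset  | Hank    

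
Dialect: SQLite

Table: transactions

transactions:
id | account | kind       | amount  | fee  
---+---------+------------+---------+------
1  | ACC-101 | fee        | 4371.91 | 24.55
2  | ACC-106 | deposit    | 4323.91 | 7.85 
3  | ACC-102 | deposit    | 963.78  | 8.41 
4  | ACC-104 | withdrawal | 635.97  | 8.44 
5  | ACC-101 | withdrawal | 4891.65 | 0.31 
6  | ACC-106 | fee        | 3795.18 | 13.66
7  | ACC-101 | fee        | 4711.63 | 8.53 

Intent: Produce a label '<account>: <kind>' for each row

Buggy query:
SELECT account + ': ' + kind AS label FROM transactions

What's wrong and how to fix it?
Bug: SQLite uses || for string concatenation; + coerces text to numbers (yielding 0)

Fix: Use the || operator for string concatenation

Corrected query:
SELECT account || ': ' || kind AS label FROM transactions

Result:
label              
-------------------
ACC-101: fee       
ACC-106: deposit   
ACC-102: deposit   
ACC-104: withdrawal
ACC-101: withdrawal
ACC-106: fee       
ACC-101: fee       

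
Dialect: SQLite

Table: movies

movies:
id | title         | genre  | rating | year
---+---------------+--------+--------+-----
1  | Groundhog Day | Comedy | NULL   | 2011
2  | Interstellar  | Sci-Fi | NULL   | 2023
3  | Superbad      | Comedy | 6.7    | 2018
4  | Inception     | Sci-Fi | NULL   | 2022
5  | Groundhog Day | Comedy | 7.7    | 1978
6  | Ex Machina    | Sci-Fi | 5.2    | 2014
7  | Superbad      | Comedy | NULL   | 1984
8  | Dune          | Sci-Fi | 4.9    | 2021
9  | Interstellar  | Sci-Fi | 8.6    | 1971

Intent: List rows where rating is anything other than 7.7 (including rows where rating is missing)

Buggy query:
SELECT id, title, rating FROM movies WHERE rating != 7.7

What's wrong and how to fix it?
Bug: Inequality against NULL is unknown, not true; rows with NULL are dropped

Fix: Add an explicit OR rating IS NULL to include the missing-value rows

Corrected query:
SELECT id, title, rating FROM movies WHERE rating != 7.7 OR rating IS NULL

Result:
id | title         | rating
---+---------------+-------
1  | Groundhog Day | NULL  
2  | Interstellar  | NULL  
3  | Superbad      | 6.7   
4  | Inception     | NULL  
6  | Ex Machina    | 5.2   
7  | Superbad      | NULL  
8  | Dune          | 4.9   
9  | Interstellar  | 8.6   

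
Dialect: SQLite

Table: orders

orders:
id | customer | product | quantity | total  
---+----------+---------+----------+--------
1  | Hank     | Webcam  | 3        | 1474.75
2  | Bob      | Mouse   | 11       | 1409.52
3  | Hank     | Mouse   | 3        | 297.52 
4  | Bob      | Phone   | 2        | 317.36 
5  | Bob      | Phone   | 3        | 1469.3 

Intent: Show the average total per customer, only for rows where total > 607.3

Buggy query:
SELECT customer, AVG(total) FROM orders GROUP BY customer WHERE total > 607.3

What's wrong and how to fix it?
Bug: WHERE cannot follow GROUP BY

Fix: Place WHERE between FROM and GROUP BY

Corrected query:
SELECT customer, AVG(total) FROM orders WHERE total > 607.3 GROUP BY customer

Result:
customer | AVG(total)
---------+-----------
Bob      | 1439.41   
Hank     | 1474.75   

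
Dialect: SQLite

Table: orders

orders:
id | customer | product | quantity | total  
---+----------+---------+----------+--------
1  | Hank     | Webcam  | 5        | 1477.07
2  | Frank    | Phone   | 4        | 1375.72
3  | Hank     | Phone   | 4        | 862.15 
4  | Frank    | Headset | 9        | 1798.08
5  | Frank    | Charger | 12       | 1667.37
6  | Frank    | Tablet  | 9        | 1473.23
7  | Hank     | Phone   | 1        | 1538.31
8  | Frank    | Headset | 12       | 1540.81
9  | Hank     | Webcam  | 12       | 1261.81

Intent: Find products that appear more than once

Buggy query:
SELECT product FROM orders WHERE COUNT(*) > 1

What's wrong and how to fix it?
Bug: COUNT(*) is an aggregate and cannot be used in WHERE

Fix: GROUP BY product, then filter groups with HAVING COUNT(*) > 1

Corrected query:
SELECT product FROM orders GROUP BY product HAVING COUNT(*) > 1

Result:
product
-------
Headset
Phone  
Webcam 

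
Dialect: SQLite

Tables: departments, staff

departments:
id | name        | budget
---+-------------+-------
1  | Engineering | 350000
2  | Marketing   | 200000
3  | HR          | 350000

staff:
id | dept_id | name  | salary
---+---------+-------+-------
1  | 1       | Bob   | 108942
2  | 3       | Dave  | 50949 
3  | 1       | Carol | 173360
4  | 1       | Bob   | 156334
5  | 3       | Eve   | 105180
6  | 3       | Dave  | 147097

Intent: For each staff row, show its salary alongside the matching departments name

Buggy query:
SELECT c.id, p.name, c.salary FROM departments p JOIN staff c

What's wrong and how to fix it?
Bug: JOIN with no ON clause produces a cartesian product; every staff row pairs with every departments row

Fix: Specify the join condition linking the foreign key to the parent id

Corrected query:
SELECT c.id, p.name, c.salary FROM departments p JOIN staff c ON c.dept_id = p.id

Result:
id | name        | salary
---+-------------+-------
1  | Engineering | 108942
2  | HR          | 50949 
3  | Engineering | 173360
4  | Engineering | 156334
5  | HR          | 105180
6  | HR          | 147097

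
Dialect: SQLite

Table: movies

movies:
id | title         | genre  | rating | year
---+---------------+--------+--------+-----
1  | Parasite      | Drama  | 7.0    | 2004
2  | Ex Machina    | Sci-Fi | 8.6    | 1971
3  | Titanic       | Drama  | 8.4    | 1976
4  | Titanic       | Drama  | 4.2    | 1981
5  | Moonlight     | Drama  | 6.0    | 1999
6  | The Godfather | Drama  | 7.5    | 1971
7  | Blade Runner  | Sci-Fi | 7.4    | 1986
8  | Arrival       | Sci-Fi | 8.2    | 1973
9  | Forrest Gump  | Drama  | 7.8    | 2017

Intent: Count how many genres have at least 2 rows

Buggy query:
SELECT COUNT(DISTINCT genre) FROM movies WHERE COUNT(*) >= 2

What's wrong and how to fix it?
Bug: COUNT(*) cannot appear in WHERE; the per-group count doesn't exist yet

Fix: Group first with HAVING COUNT(*) >= 2, then COUNT the resulting groups

Corrected query:
SELECT COUNT(*) FROM (SELECT genre FROM movies GROUP BY genre HAVING COUNT(*) >= 2)

Result:
COUNT(*)
--------
2       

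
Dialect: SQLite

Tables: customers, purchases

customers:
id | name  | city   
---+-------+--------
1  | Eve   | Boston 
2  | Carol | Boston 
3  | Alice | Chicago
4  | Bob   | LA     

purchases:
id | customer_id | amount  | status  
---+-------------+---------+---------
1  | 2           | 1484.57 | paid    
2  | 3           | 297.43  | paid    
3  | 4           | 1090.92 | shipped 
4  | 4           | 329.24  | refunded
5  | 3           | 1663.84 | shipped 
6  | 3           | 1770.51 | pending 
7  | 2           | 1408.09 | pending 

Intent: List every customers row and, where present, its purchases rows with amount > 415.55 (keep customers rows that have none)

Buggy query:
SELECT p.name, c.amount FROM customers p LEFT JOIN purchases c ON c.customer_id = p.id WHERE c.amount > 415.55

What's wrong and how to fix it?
Bug: Filtering c.amount in WHERE discards the NULL rows produced by LEFT JOIN, turning it into an inner join

Fix: Move the right-table condition into the ON clause so unmatched parents are kept

Corrected query:
SELECT p.name, c.amount FROM customers p LEFT JOIN purchases c ON c.customer_id = p.id AND c.amount > 415.55

Result:
name  | amount 
------+--------
Eve   | NULL   
Carol | 1408.09
Carol | 1484.57
Alice | 1663.84
Alice | 1770.51
Bob   | 1090.92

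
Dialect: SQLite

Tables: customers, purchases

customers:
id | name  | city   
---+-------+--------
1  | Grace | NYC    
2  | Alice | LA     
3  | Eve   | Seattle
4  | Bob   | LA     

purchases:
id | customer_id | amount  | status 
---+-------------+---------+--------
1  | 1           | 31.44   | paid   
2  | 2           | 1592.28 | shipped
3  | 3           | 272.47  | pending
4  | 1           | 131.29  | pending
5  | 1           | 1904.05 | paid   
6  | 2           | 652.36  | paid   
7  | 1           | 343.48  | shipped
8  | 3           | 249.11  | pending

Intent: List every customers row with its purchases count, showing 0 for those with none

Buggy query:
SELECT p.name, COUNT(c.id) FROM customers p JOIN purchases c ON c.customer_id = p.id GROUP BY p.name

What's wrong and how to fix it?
Bug: An inner join excludes parents with zero children

Fix: Use LEFT JOIN so parents without children still appear (COUNT(c.id) gives 0)

Corrected query:
SELECT p.name, COUNT(c.id) FROM customers p LEFT JOIN purchases c ON c.customer_id = p.id GROUP BY p.name

Result:
name  | COUNT(c.id)
------+------------
Alice | 2          
Bob   | 0          
Eve   | 2          
Grace | 4          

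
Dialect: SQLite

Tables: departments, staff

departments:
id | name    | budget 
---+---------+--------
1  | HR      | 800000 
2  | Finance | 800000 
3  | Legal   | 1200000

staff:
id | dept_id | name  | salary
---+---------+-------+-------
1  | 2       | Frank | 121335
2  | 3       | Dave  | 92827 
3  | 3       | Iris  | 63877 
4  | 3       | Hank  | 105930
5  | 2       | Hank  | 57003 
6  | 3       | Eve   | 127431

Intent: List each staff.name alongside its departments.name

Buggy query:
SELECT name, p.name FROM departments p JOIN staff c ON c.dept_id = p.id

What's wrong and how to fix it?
Bug: Both tables have a 'name' column; the unqualified reference is ambiguous

Fix: Prefix ambiguous columns with the table alias

Corrected query:
SELECT c.name, p.name FROM departments p JOIN staff c ON c.dept_id = p.id

Result:
name  | name   
------+--------
Frank | Finance
Dave  | Legal  
Iris  | Legal  
Hank  | Legal  
Hank  | Finance
Eve   | Legal  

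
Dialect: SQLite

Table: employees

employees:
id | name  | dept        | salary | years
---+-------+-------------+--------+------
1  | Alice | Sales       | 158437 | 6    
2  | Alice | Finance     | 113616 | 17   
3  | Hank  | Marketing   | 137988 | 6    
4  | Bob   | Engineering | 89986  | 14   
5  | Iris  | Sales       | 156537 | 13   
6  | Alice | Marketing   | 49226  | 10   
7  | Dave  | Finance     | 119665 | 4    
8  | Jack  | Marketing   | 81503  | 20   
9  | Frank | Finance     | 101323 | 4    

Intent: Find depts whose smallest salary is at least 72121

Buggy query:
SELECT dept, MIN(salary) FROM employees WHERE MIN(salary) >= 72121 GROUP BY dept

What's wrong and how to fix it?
Bug: MIN() in WHERE is a misuse of aggregate

Fix: Replace WHERE with HAVING after the GROUP BY

Corrected query:
SELECT dept, MIN(salary) FROM employees GROUP BY dept HAVING MIN(salary) >= 72121

Result:
dept        | MIN(salary)
------------+------------
Engineering | 89986      
Finance     | 101323     
Sales       | 156537     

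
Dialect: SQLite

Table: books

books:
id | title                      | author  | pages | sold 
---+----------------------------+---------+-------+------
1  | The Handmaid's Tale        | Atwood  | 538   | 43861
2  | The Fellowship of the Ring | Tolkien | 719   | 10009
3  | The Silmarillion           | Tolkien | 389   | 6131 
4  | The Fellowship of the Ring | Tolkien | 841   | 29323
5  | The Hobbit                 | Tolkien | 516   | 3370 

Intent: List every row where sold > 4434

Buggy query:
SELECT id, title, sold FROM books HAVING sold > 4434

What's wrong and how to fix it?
Bug: HAVING filters the output of aggregation, but this query has no GROUP BY and no aggregate functions, so SQLite rejects it (HAVING clause on a non-aggregate query); the condition here is per row

Fix: Replace HAVING with WHERE since the condition applies to individual rows

Corrected query:
SELECT id, title, sold FROM books WHERE sold > 4434

Result:
id | title                      | sold 
---+----------------------------+------
1  | The Handmaid's Tale        | 43861
2  | The Fellowship of the Ring | 10009
3  | The Silmarillion           | 6131 
4  | The Fellowship of the Ring | 29323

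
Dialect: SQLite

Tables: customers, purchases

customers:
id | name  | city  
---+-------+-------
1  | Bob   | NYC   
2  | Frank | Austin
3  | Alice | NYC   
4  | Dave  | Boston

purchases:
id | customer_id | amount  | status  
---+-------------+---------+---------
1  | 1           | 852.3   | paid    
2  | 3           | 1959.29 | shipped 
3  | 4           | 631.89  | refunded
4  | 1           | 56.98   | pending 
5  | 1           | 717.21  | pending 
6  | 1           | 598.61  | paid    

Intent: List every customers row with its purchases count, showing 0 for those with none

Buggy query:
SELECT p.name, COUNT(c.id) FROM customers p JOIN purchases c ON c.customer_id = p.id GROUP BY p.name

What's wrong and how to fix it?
Bug: An inner join excludes parents with zero children

Fix: Switch to LEFT JOIN to retain unmatched parent rows

Corrected query:
SELECT p.name, COUNT(c.id) FROM customers p LEFT JOIN purchases c ON c.customer_id = p.id GROUP BY p.name

Result:
name  | COUNT(c.id)
------+------------
Alice | 1          
Bob   | 4          
Dave  | 1          
Frank | 0          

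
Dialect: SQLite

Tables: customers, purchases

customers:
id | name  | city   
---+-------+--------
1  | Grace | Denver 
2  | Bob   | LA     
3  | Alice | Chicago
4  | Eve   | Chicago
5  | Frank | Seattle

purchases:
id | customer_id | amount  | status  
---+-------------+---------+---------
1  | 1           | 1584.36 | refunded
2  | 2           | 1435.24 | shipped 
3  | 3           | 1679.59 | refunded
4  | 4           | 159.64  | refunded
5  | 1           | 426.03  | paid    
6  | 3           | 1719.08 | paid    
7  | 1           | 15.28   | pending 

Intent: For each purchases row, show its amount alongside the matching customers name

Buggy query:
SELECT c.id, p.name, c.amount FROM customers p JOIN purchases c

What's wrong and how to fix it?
Bug: Missing join condition: each purchases row is matched to all customers rows instead of just its own

Fix: Add ON c.customer_id = p.id to the JOIN

Corrected query:
SELECT c.id, p.name, c.amount FROM customers p JOIN purchases c ON c.customer_id = p.id

Result:
id | name  | amount 
---+-------+--------
1  | Grace | 1584.36
2  | Bob   | 1435.24
3  | Alice | 1679.59
4  | Eve   | 159.64 
5  | Grace | 426.03 
6  | Alice | 1719.08
7  | Grace | 15.28  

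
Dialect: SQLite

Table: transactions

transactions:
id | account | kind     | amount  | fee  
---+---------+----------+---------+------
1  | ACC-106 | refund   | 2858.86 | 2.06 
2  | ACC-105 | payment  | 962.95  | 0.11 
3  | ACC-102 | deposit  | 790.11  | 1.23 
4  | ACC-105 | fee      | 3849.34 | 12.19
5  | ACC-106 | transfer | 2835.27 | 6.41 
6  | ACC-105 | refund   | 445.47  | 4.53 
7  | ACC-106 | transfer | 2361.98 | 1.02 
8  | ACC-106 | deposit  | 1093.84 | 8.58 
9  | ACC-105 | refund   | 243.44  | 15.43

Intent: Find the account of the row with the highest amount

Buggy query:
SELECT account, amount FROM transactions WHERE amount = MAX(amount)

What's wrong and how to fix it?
Bug: WHERE is evaluated per row; an aggregate over the whole table isn't defined there

Fix: Use a subquery: WHERE amount = (SELECT MAX(amount) FROM transactions)

Corrected query:
SELECT account, amount FROM transactions WHERE amount = (SELECT MAX(amount) FROM transactions)

Result:
account | amount 
--------+--------
ACC-105 | 3849.34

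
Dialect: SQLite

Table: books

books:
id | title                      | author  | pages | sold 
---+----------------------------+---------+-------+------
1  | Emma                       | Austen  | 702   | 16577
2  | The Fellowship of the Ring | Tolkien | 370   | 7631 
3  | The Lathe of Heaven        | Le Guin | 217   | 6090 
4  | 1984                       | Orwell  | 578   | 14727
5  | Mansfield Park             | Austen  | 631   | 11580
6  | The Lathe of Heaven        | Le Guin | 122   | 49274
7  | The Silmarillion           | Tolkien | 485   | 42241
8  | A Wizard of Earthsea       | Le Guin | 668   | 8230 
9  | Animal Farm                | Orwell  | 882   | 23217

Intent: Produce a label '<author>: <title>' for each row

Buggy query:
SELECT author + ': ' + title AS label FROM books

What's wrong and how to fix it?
Bug: '+' is numeric addition; on text columns SQLite converts them to 0 instead of concatenating

Fix: Replace + with || to concatenate text

Corrected query:
SELECT author || ': ' || title AS label FROM books

Result:
label                              
-----------------------------------
Austen: Emma                       
Tolkien: The Fellowship of the Ring
Le Guin: The Lathe of Heaven       
Orwell: 1984                       
Austen: Mansfield Park             
Le Guin: The Lathe of Heaven       
Tolkien: The Silmarillion          
Le Guin: A Wizard of Earthsea      
Orwell: Animal Farm                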